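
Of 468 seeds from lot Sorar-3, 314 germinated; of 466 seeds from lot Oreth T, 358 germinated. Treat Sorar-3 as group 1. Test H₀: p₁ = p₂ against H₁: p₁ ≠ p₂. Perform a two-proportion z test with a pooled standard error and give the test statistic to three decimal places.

z = -3.310

p̂₁ = 314/468 = 0.67094, p̂₂ = 358/466 = 0.76824.
Pooled p̂ = (314+358)/(468+466) = 672/934 = 0.71949.
SE = √(0.201826 × 0.00428267) = 0.02940.
z = (0.67094 − 0.76824)/0.02940 = -0.09730/0.02940 = -3.310.
p-value = 2·P(Z > 3.310) ≈ 0.0009.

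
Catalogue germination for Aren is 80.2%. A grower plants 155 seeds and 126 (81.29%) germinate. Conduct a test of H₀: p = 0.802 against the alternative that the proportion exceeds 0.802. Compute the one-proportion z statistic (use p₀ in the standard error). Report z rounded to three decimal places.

z = 0.341

p̂ = 126/155 ≈ 0.81290.
Under H₀, SE = √(0.802·0.198/155) = √(0.00102449) = 0.03201.
z = (0.81290 − 0.802)/0.03201 = 0.01090/0.03201 = 0.341.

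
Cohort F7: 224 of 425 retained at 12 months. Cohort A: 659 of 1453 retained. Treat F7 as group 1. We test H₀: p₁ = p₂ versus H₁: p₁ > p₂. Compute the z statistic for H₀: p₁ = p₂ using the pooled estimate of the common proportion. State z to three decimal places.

p̂₁ = 224/425 = 0.527059, p̂₂ = 659/1453 = 0.453544.
Pooled p̂ = (224+659)/(425+1453) = 883/1878 = 0.470181.
SE = √(p̂(1−p̂)(1/n₁+1/n₂)) = √(0.470181·0.529819·0.00304117) = √(0.000757589) = 0.027524.
z = (0.527059 − 0.453544)/0.027524 = 0.073515/0.027524 = 2.671.
p-value = P(Z > 2.671) ≈ 0.0038.

z = 2.671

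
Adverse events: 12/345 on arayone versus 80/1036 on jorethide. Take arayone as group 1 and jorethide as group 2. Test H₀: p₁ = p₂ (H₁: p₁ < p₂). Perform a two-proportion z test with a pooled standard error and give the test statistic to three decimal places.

p̂₁ = 12/345 = 0.03478, p̂₂ = 80/1036 = 0.07722.
Pooled p̂ = (12+80)/(345+1036) = 92/1381 = 0.06662.
SE = √(0.0621804 × 0.0038638) = 0.01550.
z = (0.03478 − 0.07722)/0.01550 = -0.04244/0.01550 = -2.738.

z = -2.738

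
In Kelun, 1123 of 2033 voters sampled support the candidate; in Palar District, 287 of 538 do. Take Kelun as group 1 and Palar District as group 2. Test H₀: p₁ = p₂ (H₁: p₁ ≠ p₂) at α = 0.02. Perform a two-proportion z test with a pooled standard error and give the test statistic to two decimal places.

p̂₁ = 1123/2033 ≈ 0.5524, p̂₂ = 287/538 ≈ 0.5335.
Pooled p̂ = (1123+287)/(2033+538) = 1410/2571 = 0.5484.
SE = √(0.247655 × 0.00235062) = 0.0241.
z = (0.5524 − 0.5335)/0.0241 = 0.0189/0.0241 = 0.78.
Two-sided p-value ≈ 2·Φ(−0.785) = 0.4327, so at α = 0.02 we fail to reject H₀.

z = 0.78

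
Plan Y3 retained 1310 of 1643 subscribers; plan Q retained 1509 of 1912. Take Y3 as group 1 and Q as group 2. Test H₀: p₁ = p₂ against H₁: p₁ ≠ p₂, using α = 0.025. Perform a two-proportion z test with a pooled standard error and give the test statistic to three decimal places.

z = 0.594

p̂₁ = 1310/1643 ≈ 0.79732, p̂₂ = 1509/1912 ≈ 0.78923.
Pooled p̂ = (1310+1509)/(1643+1912) = 2819/3555 = 0.79297.
SE = √(0.16417 × 0.00113166) = 0.01363.
z = (0.79732 − 0.78923)/0.01363 = 0.00809/0.01363 = 0.594.
p-value = 2·P(Z > 0.594) ≈ 0.5525. With α = 0.025, fail to reject H₀.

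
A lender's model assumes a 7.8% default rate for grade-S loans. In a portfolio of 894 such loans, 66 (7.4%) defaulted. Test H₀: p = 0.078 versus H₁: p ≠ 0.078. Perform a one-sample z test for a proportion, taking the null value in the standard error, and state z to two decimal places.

z = -0.47

p̂ = 66/894 = 0.0738.
Standard error under H₀: √(0.078×0.922/894) = 0.0090.
z = (0.0738 − 0.078)/0.0090 = -0.0042/0.0090 = -0.47.
Two-sided p-value ≈ 2·Φ(−0.465) = 0.6416.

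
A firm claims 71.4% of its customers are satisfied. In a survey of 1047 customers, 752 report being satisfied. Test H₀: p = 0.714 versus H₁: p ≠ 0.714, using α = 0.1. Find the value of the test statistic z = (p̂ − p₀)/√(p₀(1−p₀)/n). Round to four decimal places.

z = 0.3038

p̂ = 752/1047 = 0.718243.
Standard error under H₀: √(0.714×0.286/1047) = 0.013966.
z = (0.718243 − 0.714)/0.013966 = 0.004243/0.013966 = 0.3038.
Two-sided p-value ≈ 2·Φ(−0.304) = 0.7613, so at α = 0.1 we fail to reject H₀.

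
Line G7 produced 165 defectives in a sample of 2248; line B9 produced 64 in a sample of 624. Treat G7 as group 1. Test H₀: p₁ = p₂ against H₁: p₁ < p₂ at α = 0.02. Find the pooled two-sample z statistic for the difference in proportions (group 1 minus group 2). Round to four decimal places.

p̂₁ = 165/2248 ≈ 0.073399, p̂₂ = 64/624 ≈ 0.102564.
Pooled p̂ = (165+64)/(2248+624) = 229/2872 = 0.079735.
SE = √(0.0733776 × 0.0020474) = 0.012257.
z = (0.073399 − 0.102564)/0.012257 = -0.029165/0.012257 = -2.3795.
p-value = P(Z < -2.380) ≈ 0.0087. With α = 0.02, reject H₀.

z = -2.3795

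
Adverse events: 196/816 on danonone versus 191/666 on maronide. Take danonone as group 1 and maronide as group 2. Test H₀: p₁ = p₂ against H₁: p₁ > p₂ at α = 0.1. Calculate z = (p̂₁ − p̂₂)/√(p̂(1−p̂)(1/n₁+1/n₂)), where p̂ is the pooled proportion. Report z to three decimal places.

p̂₁ = 196/816 ≈ 0.24020, p̂₂ = 191/666 ≈ 0.28679.
Pooled p̂ = (196+191)/(816+666) = 387/1482 = 0.26113.
SE = √(p̂(1−p̂)(1/n₁+1/n₂)) = √(0.26113·0.73887·0.00272699) = √(0.000526154) = 0.02294.
z = (0.24020 − 0.28679)/0.02294 = -0.04659/0.02294 = -2.031.
p-value = P(Z > -2.031) ≈ 0.9789. With α = 0.1, fail to reject H₀.

z = -2.031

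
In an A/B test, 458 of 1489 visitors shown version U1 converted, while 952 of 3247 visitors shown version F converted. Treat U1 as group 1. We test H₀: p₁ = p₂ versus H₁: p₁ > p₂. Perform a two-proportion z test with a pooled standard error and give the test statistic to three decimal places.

p̂₁ = 458/1489 = 0.30759, p̂₂ = 952/3247 = 0.29319.
Pooled p̂ = (458+952)/(1489+3247) = 1410/4736 = 0.29772.
SE = √(p̂(1−p̂)(1/n₁+1/n₂)) = √(0.29772·0.70228·0.000979568) = √(0.000204811) = 0.01431.
z = (0.30759 − 0.29319)/0.01431 = 0.01440/0.01431 = 1.006.
p-value = P(Z > 1.006) ≈ 0.1572.

z = 1.006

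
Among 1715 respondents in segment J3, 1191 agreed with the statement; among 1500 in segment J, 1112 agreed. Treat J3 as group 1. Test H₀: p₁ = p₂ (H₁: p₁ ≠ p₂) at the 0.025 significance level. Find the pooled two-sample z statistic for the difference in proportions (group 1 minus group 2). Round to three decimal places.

z = -2.941

p̂₁ = 1191/1715 ≈ 0.694461, p̂₂ = 1112/1500 ≈ 0.741333.
Pooled p̂ = (1191+1112)/(1715+1500) = 2303/3215 = 0.716330.
SE = √(p̂(1−p̂)(1/n₁+1/n₂)) = √(0.716330·0.283670·0.00124976) = √(0.000253952) = 0.015936.
z = (0.694461 − 0.741333)/0.015936 = -0.046872/0.015936 = -2.941.
p-value = 2·P(Z > 2.941) ≈ 0.0033, so at α = 0.025 we reject H₀.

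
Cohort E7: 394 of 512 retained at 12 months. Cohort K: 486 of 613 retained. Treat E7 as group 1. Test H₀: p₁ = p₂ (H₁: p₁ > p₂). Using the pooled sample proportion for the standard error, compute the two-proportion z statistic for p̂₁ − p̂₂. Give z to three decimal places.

z = -0.943

p̂₁ = 394/512 ≈ 0.76953, p̂₂ = 486/613 ≈ 0.79282.
Pooled p̂ = (394+486)/(512+613) = 880/1125 = 0.78222.
SE = √(0.170351 × 0.00358445) = 0.02471.
z = (0.76953 − 0.79282)/0.02471 = -0.02329/0.02471 = -0.943.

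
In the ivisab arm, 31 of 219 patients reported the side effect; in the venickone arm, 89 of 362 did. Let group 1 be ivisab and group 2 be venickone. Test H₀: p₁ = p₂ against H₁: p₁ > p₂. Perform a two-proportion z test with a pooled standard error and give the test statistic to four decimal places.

p̂₁ = 31/219 ≈ 0.141553, p̂₂ = 89/362 ≈ 0.245856.
Pooled p̂ = (31+89)/(219+362) = 120/581 = 0.206540.
SE = √(p̂(1−p̂)(1/n₁+1/n₂)) = √(0.206540·0.793460·0.00732864) = √(0.00120103) = 0.034656.
z = (0.141553 − 0.245856)/0.034656 = -0.104303/0.034656 = -3.0097.

z = -3.0097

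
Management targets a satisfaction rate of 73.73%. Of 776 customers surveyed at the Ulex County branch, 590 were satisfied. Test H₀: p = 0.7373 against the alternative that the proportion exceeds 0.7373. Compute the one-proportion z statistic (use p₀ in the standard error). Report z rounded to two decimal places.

z = 1.46

p̂ = 590/776 = 0.7603.
SE = √(p₀(1−p₀)/n) = √(0.19369/776) = 0.0158.
z = (0.7603 − 0.7373)/0.0158 = 0.0230/0.0158 = 1.46.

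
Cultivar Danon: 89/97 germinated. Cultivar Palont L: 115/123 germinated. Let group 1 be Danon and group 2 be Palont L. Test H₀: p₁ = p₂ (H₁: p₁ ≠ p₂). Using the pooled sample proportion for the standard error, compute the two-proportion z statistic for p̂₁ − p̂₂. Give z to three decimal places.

z = -0.494

p̂₁ = 89/97 = 0.91753, p̂₂ = 115/123 = 0.93496.
Pooled p̂ = (89+115)/(97+123) = 204/220 = 0.92727.
SE = √(0.067438 × 0.0184394) = 0.03526.
z = (0.91753 − 0.93496)/0.03526 = -0.01743/0.03526 = -0.494.
p-value = 2·P(Z > 0.494) ≈ 0.6210.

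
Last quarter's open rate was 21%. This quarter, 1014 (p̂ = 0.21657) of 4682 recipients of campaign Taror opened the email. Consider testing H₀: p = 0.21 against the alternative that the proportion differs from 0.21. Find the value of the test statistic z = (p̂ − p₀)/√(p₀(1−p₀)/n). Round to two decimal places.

p̂ = 1014/4682 = 0.2166.
Standard error under H₀: √(0.21×0.79/4682) = 0.0060.
z = (0.2166 − 0.21)/0.0060 = 0.0066/0.0060 = 1.10.
p-value = 2·P(Z > 1.104) ≈ 0.2694.

z = 1.10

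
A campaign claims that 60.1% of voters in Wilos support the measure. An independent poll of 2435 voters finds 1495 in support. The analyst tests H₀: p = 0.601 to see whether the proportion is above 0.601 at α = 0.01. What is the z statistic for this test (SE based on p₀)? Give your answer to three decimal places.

z = 1.306

p̂ = 1495/2435 ≈ 0.61396.
Under H₀, SE = √(0.601·0.399/2435) = √(9.84801e-05) = 0.00992.
z = (0.61396 − 0.601)/0.00992 = 0.01296/0.00992 = 1.306.
p-value = P(Z > 1.306) ≈ 0.0957. With α = 0.01, fail to reject H₀.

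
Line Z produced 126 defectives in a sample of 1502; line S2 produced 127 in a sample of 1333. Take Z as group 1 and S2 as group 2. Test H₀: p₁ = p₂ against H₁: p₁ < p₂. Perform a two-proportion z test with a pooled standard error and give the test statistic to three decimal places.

p̂₁ = 126/1502 ≈ 0.08389, p̂₂ = 127/1333 ≈ 0.09527.
Pooled p̂ = (126+127)/(1502+1333) = 253/2835 = 0.08924.
SE = √(p̂(1−p̂)(1/n₁+1/n₂)) = √(0.08924·0.91076·0.00141597) = √(0.000115086) = 0.01073.
z = (0.08389 − 0.09527)/0.01073 = -0.01138/0.01073 = -1.061.
p-value = P(Z < -1.061) ≈ 0.1443.

z = -1.061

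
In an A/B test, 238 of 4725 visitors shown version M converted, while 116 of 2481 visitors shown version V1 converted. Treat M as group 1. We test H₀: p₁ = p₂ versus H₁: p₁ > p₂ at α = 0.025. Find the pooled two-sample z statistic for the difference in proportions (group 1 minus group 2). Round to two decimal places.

p̂₁ = 238/4725 = 0.0504, p̂₂ = 116/2481 = 0.0468.
Pooled p̂ = (238+116)/(4725+2481) = 354/7206 = 0.0491.
SE = √(p̂(1−p̂)(1/n₁+1/n₂)) = √(0.0491·0.9509·0.000614703) = √(2.87143e-05) = 0.0054.
z = (0.0504 − 0.0468)/0.0054 = 0.0036/0.0054 = 0.67.
p-value = P(Z > 0.675) ≈ 0.2500. With α = 0.025, fail to reject H₀.

z = 0.67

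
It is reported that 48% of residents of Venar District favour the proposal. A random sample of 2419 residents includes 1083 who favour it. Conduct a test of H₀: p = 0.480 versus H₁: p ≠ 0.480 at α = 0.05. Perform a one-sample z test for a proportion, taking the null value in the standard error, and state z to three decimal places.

z = -3.179

p̂ = 1083/2419 = 0.447706.
Under H₀, SE = √(0.48·0.52/2419) = √(0.000103183) = 0.010158.
z = (0.447706 − 0.48)/0.010158 = -0.032294/0.010158 = -3.179.
Two-sided p-value ≈ 2·Φ(−3.179) = 0.0015. With α = 0.05, reject H₀.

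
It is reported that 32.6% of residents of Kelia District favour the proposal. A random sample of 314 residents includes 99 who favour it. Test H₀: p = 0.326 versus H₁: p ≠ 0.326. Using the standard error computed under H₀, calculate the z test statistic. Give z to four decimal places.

p̂ = 99/314 ≈ 0.315287.
Standard error under H₀: √(0.326×0.674/314) = 0.026453.
z = (0.315287 − 0.326)/0.026453 = -0.010713/0.026453 = -0.4050.
p-value = 2·P(Z > 0.405) ≈ 0.6855.

z = -0.4050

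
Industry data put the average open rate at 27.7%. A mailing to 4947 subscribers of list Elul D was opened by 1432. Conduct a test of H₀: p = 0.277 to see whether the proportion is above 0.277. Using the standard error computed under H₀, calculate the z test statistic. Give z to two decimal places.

p̂ = 1432/4947 = 0.28947.
Under H₀, SE = √(0.277·0.723/4947) = √(4.04833e-05) = 0.00636.
z = (0.28947 − 0.277)/0.00636 = 0.01247/0.00636 = 1.96.
p-value = P(Z > 1.960) ≈ 0.0250.

z = 1.96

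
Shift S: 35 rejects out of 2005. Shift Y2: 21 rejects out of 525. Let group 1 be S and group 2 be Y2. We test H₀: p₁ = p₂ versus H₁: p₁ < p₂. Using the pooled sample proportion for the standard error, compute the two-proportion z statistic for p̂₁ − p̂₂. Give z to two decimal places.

z = -3.13

p̂₁ = 35/2005 = 0.01746, p̂₂ = 21/525 = 0.04000.
Pooled p̂ = (35+21)/(2005+525) = 56/2530 = 0.02213.
SE = √(p̂(1−p̂)(1/n₁+1/n₂)) = √(0.02213·0.97787·0.00240352) = √(5.20228e-05) = 0.00721.
z = (0.01746 − 0.04000)/0.00721 = -0.02254/0.00721 = -3.13.
p-value = P(Z < -3.126) ≈ 0.0009.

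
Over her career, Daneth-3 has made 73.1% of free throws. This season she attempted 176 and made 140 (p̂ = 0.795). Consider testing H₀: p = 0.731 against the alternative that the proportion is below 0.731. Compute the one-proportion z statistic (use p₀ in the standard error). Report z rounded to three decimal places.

z = 1.928

p̂ = 140/176 = 0.79545.
Standard error under H₀: √(0.731×0.269/176) = 0.03343.
z = (0.79545 − 0.731)/0.03343 = 0.06445/0.03343 = 1.928.
p-value = P(Z < 1.928) ≈ 0.9731.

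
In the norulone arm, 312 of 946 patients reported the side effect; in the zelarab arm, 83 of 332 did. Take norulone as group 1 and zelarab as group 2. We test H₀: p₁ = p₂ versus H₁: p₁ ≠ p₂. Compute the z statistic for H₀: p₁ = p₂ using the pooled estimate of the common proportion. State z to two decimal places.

p̂₁ = 312/946 = 0.3298, p̂₂ = 83/332 = 0.2500.
Pooled p̂ = (312+83)/(946+332) = 395/1278 = 0.3091.
SE = √(0.213548 × 0.00406913) = 0.0295.
z = (0.3298 − 0.2500)/0.0295 = 0.0798/0.0295 = 2.71.
p-value = 2·P(Z > 2.707) ≈ 0.0068.

z = 2.71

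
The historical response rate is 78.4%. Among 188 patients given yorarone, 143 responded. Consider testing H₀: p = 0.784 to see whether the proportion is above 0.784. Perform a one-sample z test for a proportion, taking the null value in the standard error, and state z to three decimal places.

z = -0.778

p̂ = 143/188 ≈ 0.76064.
Standard error under H₀: √(0.784×0.216/188) = 0.03001.
z = (0.76064 − 0.784)/0.03001 = -0.02336/0.03001 = -0.778.
p-value = P(Z > -0.778) ≈ 0.7818.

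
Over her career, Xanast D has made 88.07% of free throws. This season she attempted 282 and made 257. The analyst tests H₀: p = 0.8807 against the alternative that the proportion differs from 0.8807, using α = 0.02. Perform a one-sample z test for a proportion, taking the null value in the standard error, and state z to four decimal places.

z = 1.5878

p̂ = 257/282 ≈ 0.911348.
Under H₀, SE = √(0.8807·0.1193/282) = √(0.00037258) = 0.019302.
z = (0.911348 − 0.8807)/0.019302 = 0.030648/0.019302 = 1.5878.
p-value = 2·P(Z > 1.588) ≈ 0.1123, so at α = 0.02 we fail to reject H₀.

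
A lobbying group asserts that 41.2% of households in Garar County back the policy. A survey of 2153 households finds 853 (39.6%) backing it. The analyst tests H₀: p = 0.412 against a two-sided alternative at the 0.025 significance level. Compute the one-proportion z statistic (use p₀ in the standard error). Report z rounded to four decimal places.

p̂ = 853/2153 ≈ 0.396191.
SE = √(p₀(1−p₀)/n) = √(0.24226/2153) = 0.010608.
z = (0.396191 − 0.412)/0.010608 = -0.015809/0.010608 = -1.4903.
Two-sided p-value ≈ 2·Φ(−1.490) = 0.1361. With α = 0.025, fail to reject H₀.

z = -1.4903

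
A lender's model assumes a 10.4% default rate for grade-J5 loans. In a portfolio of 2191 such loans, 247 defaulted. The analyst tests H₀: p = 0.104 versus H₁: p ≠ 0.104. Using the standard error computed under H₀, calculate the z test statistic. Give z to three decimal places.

p̂ = 247/2191 ≈ 0.11273.
Under H₀, SE = √(0.104·0.896/2191) = √(4.25304e-05) = 0.00652.
z = (0.11273 − 0.104)/0.00652 = 0.00873/0.00652 = 1.339.

z = 1.339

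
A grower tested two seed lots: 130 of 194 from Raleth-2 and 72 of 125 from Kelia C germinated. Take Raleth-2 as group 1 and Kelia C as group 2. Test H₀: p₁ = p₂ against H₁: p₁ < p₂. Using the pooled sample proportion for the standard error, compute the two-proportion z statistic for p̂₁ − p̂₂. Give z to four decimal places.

p̂₁ = 130/194 ≈ 0.670103, p̂₂ = 72/125 ≈ 0.576000.
Pooled p̂ = (130+72)/(194+125) = 202/319 = 0.633229.
SE = √(0.23225 × 0.0131546) = 0.055274.
z = (0.670103 − 0.576000)/0.055274 = 0.094103/0.055274 = 1.7025.

z = 1.7025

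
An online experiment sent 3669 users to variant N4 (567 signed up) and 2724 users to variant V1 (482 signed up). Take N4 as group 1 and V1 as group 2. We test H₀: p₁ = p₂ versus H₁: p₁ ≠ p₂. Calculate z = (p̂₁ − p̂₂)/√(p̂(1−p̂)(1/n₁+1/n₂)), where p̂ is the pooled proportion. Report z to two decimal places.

p̂₁ = 567/3669 = 0.15454, p̂₂ = 482/2724 = 0.17695.
Pooled p̂ = (567+482)/(3669+2724) = 1049/6393 = 0.16409.
SE = √(0.137162 × 0.000639661) = 0.00937.
z = (0.15454 − 0.17695)/0.00937 = -0.02241/0.00937 = -2.39.
Two-sided p-value ≈ 2·Φ(−2.392) = 0.0167.

z = -2.39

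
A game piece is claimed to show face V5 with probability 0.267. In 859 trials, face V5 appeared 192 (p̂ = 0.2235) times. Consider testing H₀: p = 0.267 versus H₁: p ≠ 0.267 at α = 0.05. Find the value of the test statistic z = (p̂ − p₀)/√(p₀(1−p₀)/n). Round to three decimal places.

z = -2.881

p̂ = 192/859 = 0.22352.
SE = √(p₀(1−p₀)/n) = √(0.19571/859) = 0.01509.
z = (0.22352 − 0.267)/0.01509 = -0.04348/0.01509 = -2.881.
p-value = 2·P(Z > 2.881) ≈ 0.0040. With α = 0.05, reject H₀.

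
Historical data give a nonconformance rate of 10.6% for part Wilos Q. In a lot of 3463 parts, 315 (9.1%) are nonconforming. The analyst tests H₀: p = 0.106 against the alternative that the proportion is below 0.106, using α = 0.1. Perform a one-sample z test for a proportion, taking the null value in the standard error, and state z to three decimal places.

p̂ = 315/3463 ≈ 0.090962.
SE = √(p₀(1−p₀)/n) = √(0.094764/3463) = 0.005231.
z = (0.090962 − 0.106)/0.005231 = -0.015038/0.005231 = -2.875.
p-value = P(Z < -2.875) ≈ 0.0020; since p < α = 0.1, reject H₀.

z = -2.875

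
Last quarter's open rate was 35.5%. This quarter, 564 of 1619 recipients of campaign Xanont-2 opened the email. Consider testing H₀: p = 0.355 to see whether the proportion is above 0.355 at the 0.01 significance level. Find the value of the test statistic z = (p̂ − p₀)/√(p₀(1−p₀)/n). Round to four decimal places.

p̂ = 564/1619 = 0.348363.
Standard error under H₀: √(0.355×0.645/1619) = 0.011892.
z = (0.348363 − 0.355)/0.011892 = -0.006637/0.011892 = -0.5581.
p-value = P(Z > -0.558) ≈ 0.7116; since p > α = 0.01, fail to reject H₀.

z = -0.5581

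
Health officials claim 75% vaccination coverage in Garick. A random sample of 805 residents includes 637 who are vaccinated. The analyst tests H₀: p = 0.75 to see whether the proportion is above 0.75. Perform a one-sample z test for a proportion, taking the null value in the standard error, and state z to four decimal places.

p̂ = 637/805 ≈ 0.7913043.
SE = √(p₀(1−p₀)/n) = √(0.1875/805) = 0.0152617.
z = (0.7913043 − 0.75)/0.0152617 = 0.0413043/0.0152617 = 2.7064.
p-value = P(Z > 2.706) ≈ 0.0034.

z = 2.7064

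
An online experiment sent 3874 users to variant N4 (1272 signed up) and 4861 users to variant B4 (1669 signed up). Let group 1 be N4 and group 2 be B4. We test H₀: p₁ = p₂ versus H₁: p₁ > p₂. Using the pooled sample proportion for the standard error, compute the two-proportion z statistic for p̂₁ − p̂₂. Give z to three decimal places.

p̂₁ = 1272/3874 = 0.328343, p̂₂ = 1669/4861 = 0.343345.
Pooled p̂ = (1272+1669)/(3874+4861) = 2941/8735 = 0.336691.
SE = √(0.22333 × 0.00046385) = 0.010178.
z = (0.328343 − 0.343345)/0.010178 = -0.015002/0.010178 = -1.474.
p-value = P(Z > -1.474) ≈ 0.9298.

z = -1.474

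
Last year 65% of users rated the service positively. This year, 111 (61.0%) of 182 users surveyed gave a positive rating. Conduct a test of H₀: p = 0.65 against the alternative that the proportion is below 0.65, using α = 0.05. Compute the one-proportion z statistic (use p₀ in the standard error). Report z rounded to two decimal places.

z = -1.13

p̂ = 111/182 = 0.6099.
SE = √(p₀(1−p₀)/n) = √(0.2275/182) = 0.0354.
z = (0.6099 − 0.65)/0.0354 = -0.0401/0.0354 = -1.13.
p-value = P(Z < -1.134) ≈ 0.1283. With α = 0.05, fail to reject H₀.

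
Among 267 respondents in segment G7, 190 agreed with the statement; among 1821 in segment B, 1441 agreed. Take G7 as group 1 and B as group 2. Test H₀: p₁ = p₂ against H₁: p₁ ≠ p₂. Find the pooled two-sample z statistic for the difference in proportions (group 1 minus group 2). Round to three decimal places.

z = -2.942

p̂₁ = 190/267 = 0.711610, p̂₂ = 1441/1821 = 0.791323.
Pooled p̂ = (190+1441)/(267+1821) = 1631/2088 = 0.781130.
SE = √(p̂(1−p̂)(1/n₁+1/n₂)) = √(0.781130·0.218870·0.00429447) = √(0.000734207) = 0.027096.
z = (0.711610 − 0.791323)/0.027096 = -0.079713/0.027096 = -2.942.
p-value = 2·P(Z > 2.942) ≈ 0.0033.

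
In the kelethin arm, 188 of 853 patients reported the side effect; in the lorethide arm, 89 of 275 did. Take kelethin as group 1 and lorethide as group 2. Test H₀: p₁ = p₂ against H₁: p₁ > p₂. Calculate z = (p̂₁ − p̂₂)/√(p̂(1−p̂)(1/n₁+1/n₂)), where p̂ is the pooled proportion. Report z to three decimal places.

z = -3.459

p̂₁ = 188/853 ≈ 0.22040, p̂₂ = 89/275 ≈ 0.32364.
Pooled p̂ = (188+89)/(853+275) = 277/1128 = 0.24557.
SE = √(p̂(1−p̂)(1/n₁+1/n₂)) = √(0.24557·0.75443·0.0048087) = √(0.000890879) = 0.02985.
z = (0.22040 − 0.32364)/0.02985 = -0.10324/0.02985 = -3.459.
p-value = P(Z > -3.459) ≈ 0.9997.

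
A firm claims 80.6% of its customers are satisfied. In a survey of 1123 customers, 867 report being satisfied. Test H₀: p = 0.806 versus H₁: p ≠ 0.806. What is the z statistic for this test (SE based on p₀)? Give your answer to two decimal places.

p̂ = 867/1123 = 0.7720.
SE = √(p₀(1−p₀)/n) = √(0.15636/1123) = 0.0118.
z = (0.7720 − 0.806)/0.0118 = -0.0340/0.0118 = -2.88.

z = -2.88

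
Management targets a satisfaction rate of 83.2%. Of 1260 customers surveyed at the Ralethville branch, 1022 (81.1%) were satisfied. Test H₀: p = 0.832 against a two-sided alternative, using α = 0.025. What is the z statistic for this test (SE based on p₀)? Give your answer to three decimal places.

z = -1.983

p̂ = 1022/1260 ≈ 0.811111.
Under H₀, SE = √(0.832·0.168/1260) = √(0.000110933) = 0.010532.
z = (0.811111 − 0.832)/0.010532 = -0.020889/0.010532 = -1.983.
Two-sided p-value ≈ 2·Φ(−1.983) = 0.0473, so at α = 0.025 we fail to reject H₀.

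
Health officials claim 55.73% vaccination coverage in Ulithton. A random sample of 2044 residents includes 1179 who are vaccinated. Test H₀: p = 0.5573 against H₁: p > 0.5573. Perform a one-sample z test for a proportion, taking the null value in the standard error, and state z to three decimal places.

z = 1.776

p̂ = 1179/2044 ≈ 0.576810.
Standard error under H₀: √(0.5573×0.4427/2044) = 0.010986.
z = (0.576810 − 0.5573)/0.010986 = 0.019510/0.010986 = 1.776.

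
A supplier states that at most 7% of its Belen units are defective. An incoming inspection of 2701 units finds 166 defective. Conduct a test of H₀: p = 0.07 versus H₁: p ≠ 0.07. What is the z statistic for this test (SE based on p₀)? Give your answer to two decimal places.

z = -1.74

p̂ = 166/2701 ≈ 0.06146.
Standard error under H₀: √(0.07×0.93/2701) = 0.00491.
z = (0.06146 − 0.07)/0.00491 = -0.00854/0.00491 = -1.74.
Two-sided p-value ≈ 2·Φ(−1.740) = 0.0819.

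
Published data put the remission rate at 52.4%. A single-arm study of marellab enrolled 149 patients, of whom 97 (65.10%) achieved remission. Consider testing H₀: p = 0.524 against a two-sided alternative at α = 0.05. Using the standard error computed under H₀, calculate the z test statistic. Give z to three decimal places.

z = 3.104

p̂ = 97/149 = 0.651007.
Standard error under H₀: √(0.524×0.476/149) = 0.040914.
z = (0.651007 − 0.524)/0.040914 = 0.127007/0.040914 = 3.104.
Two-sided p-value ≈ 2·Φ(−3.104) = 0.0019. With α = 0.05, reject H₀.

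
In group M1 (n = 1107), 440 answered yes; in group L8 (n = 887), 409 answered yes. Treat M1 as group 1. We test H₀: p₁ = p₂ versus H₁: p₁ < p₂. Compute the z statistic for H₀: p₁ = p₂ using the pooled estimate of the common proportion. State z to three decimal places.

p̂₁ = 440/1107 ≈ 0.39747, p̂₂ = 409/887 ≈ 0.46110.
Pooled p̂ = (440+409)/(1107+887) = 849/1994 = 0.42578.
SE = √(p̂(1−p̂)(1/n₁+1/n₂)) = √(0.42578·0.57422·0.00203074) = √(0.000496497) = 0.02228.
z = (0.39747 − 0.46110)/0.02228 = -0.06363/0.02228 = -2.856.
p-value = P(Z < -2.856) ≈ 0.0021.

z = -2.856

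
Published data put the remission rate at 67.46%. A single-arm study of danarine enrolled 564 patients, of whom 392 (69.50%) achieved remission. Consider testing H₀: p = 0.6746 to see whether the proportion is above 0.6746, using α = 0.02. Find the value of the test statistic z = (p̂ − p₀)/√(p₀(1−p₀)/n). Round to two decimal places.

p̂ = 392/564 ≈ 0.6950.
SE = √(p₀(1−p₀)/n) = √(0.21951/564) = 0.0197.
z = (0.6950 − 0.6746)/0.0197 = 0.0204/0.0197 = 1.04.
p-value = P(Z > 1.036) ≈ 0.1501; since p > α = 0.02, fail to reject H₀.

z = 1.04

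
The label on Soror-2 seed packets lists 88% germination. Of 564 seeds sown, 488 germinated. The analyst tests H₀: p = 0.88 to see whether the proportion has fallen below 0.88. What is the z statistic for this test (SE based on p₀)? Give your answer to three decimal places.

p̂ = 488/564 = 0.86525.
SE = √(p₀(1−p₀)/n) = √(0.1056/564) = 0.01368.
z = (0.86525 − 0.88)/0.01368 = -0.01475/0.01368 = -1.078.
p-value = P(Z < -1.078) ≈ 0.1405.

z = -1.078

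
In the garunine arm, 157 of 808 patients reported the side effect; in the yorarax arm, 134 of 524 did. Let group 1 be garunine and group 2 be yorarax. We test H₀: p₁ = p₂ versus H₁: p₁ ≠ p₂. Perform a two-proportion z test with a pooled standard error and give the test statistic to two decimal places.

z = -2.65

p̂₁ = 157/808 = 0.1943, p̂₂ = 134/524 = 0.2557.
Pooled p̂ = (157+134)/(808+524) = 291/1332 = 0.2185.
SE = √(0.17074 × 0.00314602) = 0.0232.
z = (0.1943 − 0.2557)/0.0232 = -0.0614/0.0232 = -2.65.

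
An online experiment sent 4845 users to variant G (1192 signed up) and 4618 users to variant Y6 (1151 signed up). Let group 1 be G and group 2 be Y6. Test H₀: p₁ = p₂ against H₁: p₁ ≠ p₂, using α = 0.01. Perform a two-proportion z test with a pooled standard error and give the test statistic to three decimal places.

z = -0.362

p̂₁ = 1192/4845 = 0.246027, p̂₂ = 1151/4618 = 0.249242.
Pooled p̂ = (1192+1151)/(4845+4618) = 2343/9463 = 0.247596.
SE = √(p̂(1−p̂)(1/n₁+1/n₂)) = √(0.247596·0.752404·0.000422942) = √(7.87908e-05) = 0.008876.
z = (0.246027 − 0.249242)/0.008876 = -0.003215/0.008876 = -0.362.
p-value = 2·P(Z > 0.362) ≈ 0.7172, so at α = 0.01 we fail to reject H₀.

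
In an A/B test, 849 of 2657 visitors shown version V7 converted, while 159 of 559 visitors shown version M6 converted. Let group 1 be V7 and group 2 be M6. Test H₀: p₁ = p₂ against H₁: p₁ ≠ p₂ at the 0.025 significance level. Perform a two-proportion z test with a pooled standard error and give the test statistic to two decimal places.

z = 1.63

p̂₁ = 849/2657 = 0.31953, p̂₂ = 159/559 = 0.28444.
Pooled p̂ = (849+159)/(2657+559) = 1008/3216 = 0.31343.
SE = √(0.215193 × 0.00216527) = 0.02159.
z = (0.31953 − 0.28444)/0.02159 = 0.03509/0.02159 = 1.63.
Two-sided p-value ≈ 2·Φ(−1.626) = 0.1040. With α = 0.025, fail to reject H₀.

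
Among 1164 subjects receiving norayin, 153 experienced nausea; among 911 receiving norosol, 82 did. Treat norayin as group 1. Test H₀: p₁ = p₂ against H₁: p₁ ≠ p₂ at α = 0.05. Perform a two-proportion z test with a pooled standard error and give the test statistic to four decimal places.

p̂₁ = 153/1164 = 0.131443, p̂₂ = 82/911 = 0.090011.
Pooled p̂ = (153+82)/(1164+911) = 235/2075 = 0.113253.
SE = √(0.100427 × 0.0019568) = 0.014018.
z = (0.131443 − 0.090011)/0.014018 = 0.041432/0.014018 = 2.9556.
p-value = 2·P(Z > 2.956) ≈ 0.0031. With α = 0.05, reject H₀.

z = 2.9556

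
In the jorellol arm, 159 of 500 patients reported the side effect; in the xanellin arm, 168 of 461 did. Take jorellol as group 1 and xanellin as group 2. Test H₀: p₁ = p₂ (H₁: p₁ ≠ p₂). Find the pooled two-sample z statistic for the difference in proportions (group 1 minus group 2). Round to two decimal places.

z = -1.52

p̂₁ = 159/500 ≈ 0.3180, p̂₂ = 168/461 ≈ 0.3644.
Pooled p̂ = (159+168)/(500+461) = 327/961 = 0.3403.
SE = √(0.224487 × 0.0041692) = 0.0306.
z = (0.3180 − 0.3644)/0.0306 = -0.0464/0.0306 = -1.52.
Two-sided p-value ≈ 2·Φ(−1.518) = 0.1291.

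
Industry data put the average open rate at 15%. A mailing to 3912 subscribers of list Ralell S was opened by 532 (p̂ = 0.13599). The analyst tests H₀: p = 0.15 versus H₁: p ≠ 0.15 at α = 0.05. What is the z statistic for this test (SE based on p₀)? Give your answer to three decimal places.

p̂ = 532/3912 = 0.13599.
SE = √(p₀(1−p₀)/n) = √(0.1275/3912) = 0.00571.
z = (0.13599 − 0.15)/0.00571 = -0.01401/0.00571 = -2.454.
Two-sided p-value ≈ 2·Φ(−2.454) = 0.0141. With α = 0.05, reject H₀.

z = -2.454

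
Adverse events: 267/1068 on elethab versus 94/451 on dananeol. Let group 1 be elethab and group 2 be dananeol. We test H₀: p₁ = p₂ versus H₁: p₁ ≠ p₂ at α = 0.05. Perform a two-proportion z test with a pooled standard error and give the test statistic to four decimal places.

z = 1.7393

p̂₁ = 267/1068 ≈ 0.250000, p̂₂ = 94/451 ≈ 0.208426.
Pooled p̂ = (267+94)/(1068+451) = 361/1519 = 0.237656.
SE = √(p̂(1−p̂)(1/n₁+1/n₂)) = √(0.237656·0.762344·0.00315362) = √(0.00057136) = 0.023903.
z = (0.250000 − 0.208426)/0.023903 = 0.041574/0.023903 = 1.7393.
p-value = 2·P(Z > 1.739) ≈ 0.0820, so at α = 0.05 we fail to reject H₀.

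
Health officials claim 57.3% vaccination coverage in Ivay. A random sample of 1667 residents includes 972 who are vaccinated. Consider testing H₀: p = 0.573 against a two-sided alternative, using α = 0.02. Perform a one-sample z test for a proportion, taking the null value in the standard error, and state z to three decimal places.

z = 0.832

p̂ = 972/1667 = 0.58308.
Under H₀, SE = √(0.573·0.427/1667) = √(0.000146773) = 0.01212.
z = (0.58308 − 0.573)/0.01212 = 0.01008/0.01212 = 0.832.
Two-sided p-value ≈ 2·Φ(−0.832) = 0.4052. With α = 0.02, fail to reject H₀.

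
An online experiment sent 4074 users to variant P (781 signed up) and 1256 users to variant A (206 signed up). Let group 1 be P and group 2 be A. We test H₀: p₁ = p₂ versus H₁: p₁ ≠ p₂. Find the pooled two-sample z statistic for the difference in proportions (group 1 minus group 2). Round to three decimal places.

z = 2.209

p̂₁ = 781/4074 ≈ 0.191703, p̂₂ = 206/1256 ≈ 0.164013.
Pooled p̂ = (781+206)/(4074+1256) = 987/5330 = 0.185178.
SE = √(0.150887 × 0.00104164) = 0.012537.
z = (0.191703 − 0.164013)/0.012537 = 0.027690/0.012537 = 2.209.
p-value = 2·P(Z > 2.209) ≈ 0.0272.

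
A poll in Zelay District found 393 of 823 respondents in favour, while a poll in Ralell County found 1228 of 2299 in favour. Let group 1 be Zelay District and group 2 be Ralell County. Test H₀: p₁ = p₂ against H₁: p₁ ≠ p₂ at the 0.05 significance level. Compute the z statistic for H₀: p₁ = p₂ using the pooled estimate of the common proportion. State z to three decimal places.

p̂₁ = 393/823 ≈ 0.47752, p̂₂ = 1228/2299 ≈ 0.53415.
Pooled p̂ = (393+1228)/(823+2299) = 1621/3122 = 0.51922.
SE = √(0.249631 × 0.00165004) = 0.02030.
z = (0.47752 − 0.53415)/0.02030 = -0.05663/0.02030 = -2.790.
p-value = 2·P(Z > 2.790) ≈ 0.0053. With α = 0.05, reject H₀.

z = -2.790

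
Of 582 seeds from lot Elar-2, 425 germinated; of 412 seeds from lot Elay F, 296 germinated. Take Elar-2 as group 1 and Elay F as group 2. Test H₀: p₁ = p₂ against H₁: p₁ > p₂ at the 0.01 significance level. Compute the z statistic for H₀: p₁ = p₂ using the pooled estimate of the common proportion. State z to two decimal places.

z = 0.41

p̂₁ = 425/582 ≈ 0.7302, p̂₂ = 296/412 ≈ 0.7184.
Pooled p̂ = (425+296)/(582+412) = 721/994 = 0.7254.
SE = √(0.199216 × 0.0041454) = 0.0287.
z = (0.7302 − 0.7184)/0.0287 = 0.0118/0.0287 = 0.41.
p-value = P(Z > 0.410) ≈ 0.3408, so at α = 0.01 we fail to reject H₀.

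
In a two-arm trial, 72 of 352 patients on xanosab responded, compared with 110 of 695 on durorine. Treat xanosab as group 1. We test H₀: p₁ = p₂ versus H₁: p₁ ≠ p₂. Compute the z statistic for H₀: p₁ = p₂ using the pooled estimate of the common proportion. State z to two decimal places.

p̂₁ = 72/352 ≈ 0.20455, p̂₂ = 110/695 ≈ 0.15827.
Pooled p̂ = (72+110)/(352+695) = 182/1047 = 0.17383.
SE = √(0.143613 × 0.00427976) = 0.02479.
z = (0.20455 − 0.15827)/0.02479 = 0.04628/0.02479 = 1.87.
Two-sided p-value ≈ 2·Φ(−1.866) = 0.0620.

z = 1.87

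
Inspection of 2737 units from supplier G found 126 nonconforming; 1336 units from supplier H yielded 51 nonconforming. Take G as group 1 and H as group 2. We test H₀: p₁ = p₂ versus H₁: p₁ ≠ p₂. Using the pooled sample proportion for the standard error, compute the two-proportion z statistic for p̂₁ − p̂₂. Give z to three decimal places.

z = 1.155

p̂₁ = 126/2737 ≈ 0.046036, p̂₂ = 51/1336 ≈ 0.038174.
Pooled p̂ = (126+51)/(2737+1336) = 177/4073 = 0.043457.
SE = √(p̂(1−p̂)(1/n₁+1/n₂)) = √(0.043457·0.956543·0.00111387) = √(4.63017e-05) = 0.006805.
z = (0.046036 − 0.038174)/0.006805 = 0.007862/0.006805 = 1.155.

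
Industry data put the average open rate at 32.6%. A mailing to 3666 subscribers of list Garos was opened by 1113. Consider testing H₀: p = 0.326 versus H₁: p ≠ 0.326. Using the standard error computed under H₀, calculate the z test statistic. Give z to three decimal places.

z = -2.893

p̂ = 1113/3666 = 0.303601.
SE = √(p₀(1−p₀)/n) = √(0.21972/3666) = 0.007742.
z = (0.303601 − 0.326)/0.007742 = -0.022399/0.007742 = -2.893.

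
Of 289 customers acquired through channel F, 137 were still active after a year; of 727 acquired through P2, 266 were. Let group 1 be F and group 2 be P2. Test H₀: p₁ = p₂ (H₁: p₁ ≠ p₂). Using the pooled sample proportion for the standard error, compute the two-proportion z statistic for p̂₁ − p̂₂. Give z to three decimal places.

z = 3.179

p̂₁ = 137/289 ≈ 0.47405, p̂₂ = 266/727 ≈ 0.36589.
Pooled p̂ = (137+266)/(289+727) = 403/1016 = 0.39665.
SE = √(p̂(1−p̂)(1/n₁+1/n₂)) = √(0.39665·0.60335·0.00483572) = √(0.00115728) = 0.03402.
z = (0.47405 − 0.36589)/0.03402 = 0.10816/0.03402 = 3.179.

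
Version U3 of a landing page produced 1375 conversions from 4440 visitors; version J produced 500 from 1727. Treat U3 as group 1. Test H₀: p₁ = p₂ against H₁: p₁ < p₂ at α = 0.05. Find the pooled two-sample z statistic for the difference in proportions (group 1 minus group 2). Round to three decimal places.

p̂₁ = 1375/4440 = 0.309685, p̂₂ = 500/1727 = 0.289519.
Pooled p̂ = (1375+500)/(4440+1727) = 1875/6167 = 0.304038.
SE = √(0.211599 × 0.000804264) = 0.013045.
z = (0.309685 − 0.289519)/0.013045 = 0.020166/0.013045 = 1.546.
p-value = P(Z < 1.546) ≈ 0.9389, so at α = 0.05 we fail to reject H₀.

z = 1.546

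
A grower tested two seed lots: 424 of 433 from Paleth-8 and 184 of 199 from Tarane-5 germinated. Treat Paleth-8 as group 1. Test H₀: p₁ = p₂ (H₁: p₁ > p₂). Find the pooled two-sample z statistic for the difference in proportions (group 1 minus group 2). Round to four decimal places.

p̂₁ = 424/433 = 0.9792148, p̂₂ = 184/199 = 0.9246231.
Pooled p̂ = (424+184)/(433+199) = 608/632 = 0.9620253.
SE = √(p̂(1−p̂)(1/n₁+1/n₂)) = √(0.9620253·0.0379747·0.00733459) = √(0.000267952) = 0.0163692.
z = (0.9792148 − 0.9246231)/0.0163692 = 0.0545917/0.0163692 = 3.3350.

z = 3.3350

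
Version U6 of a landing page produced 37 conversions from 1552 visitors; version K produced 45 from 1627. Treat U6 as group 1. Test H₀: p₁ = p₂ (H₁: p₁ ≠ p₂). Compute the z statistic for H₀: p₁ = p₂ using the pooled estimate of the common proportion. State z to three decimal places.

p̂₁ = 37/1552 = 0.023840, p̂₂ = 45/1627 = 0.027658.
Pooled p̂ = (37+45)/(1552+1627) = 82/3179 = 0.025794.
SE = √(p̂(1−p̂)(1/n₁+1/n₂)) = √(0.025794·0.974206·0.00125896) = √(3.16363e-05) = 0.005625.
z = (0.023840 − 0.027658)/0.005625 = -0.003818/0.005625 = -0.679.
p-value = 2·P(Z > 0.679) ≈ 0.4973.

z = -0.679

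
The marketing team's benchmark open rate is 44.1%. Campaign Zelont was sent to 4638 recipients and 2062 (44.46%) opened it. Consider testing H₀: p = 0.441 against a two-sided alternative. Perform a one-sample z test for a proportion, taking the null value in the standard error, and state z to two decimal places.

p̂ = 2062/4638 ≈ 0.4446.
Under H₀, SE = √(0.441·0.559/4638) = √(5.3152e-05) = 0.0073.
z = (0.4446 − 0.441)/0.0073 = 0.0036/0.0073 = 0.49.
Two-sided p-value ≈ 2·Φ(−0.492) = 0.6226.

z = 0.49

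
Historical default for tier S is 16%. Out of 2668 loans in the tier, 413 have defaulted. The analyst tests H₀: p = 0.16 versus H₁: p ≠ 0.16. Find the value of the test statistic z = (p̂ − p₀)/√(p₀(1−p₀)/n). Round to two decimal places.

p̂ = 413/2668 ≈ 0.1548.
Under H₀, SE = √(0.16·0.84/2668) = √(5.03748e-05) = 0.0071.
z = (0.1548 − 0.16)/0.0071 = -0.0052/0.0071 = -0.73.

z = -0.73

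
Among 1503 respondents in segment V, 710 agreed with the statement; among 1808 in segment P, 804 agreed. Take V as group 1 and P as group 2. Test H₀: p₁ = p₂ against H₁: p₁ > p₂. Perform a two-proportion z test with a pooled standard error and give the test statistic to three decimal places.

p̂₁ = 710/1503 ≈ 0.47239, p̂₂ = 804/1808 ≈ 0.44469.
Pooled p̂ = (710+804)/(1503+1808) = 1514/3311 = 0.45726.
SE = √(0.248174 × 0.00121843) = 0.01739.
z = (0.47239 − 0.44469)/0.01739 = 0.02770/0.01739 = 1.593.

z = 1.593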